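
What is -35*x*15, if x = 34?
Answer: -17850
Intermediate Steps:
-35*x*15 = -35*34*15 = -1190*15 = -17850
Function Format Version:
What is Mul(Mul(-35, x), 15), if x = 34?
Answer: -17850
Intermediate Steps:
Mul(Mul(-35, x), 15) = Mul(Mul(-35, 34), 15) = Mul(-1190, 15) = -17850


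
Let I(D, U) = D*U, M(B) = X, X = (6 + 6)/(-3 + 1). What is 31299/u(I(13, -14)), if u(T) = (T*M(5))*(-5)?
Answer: -10433/1820 ≈ -5.7324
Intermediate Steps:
X = -6 (X = 12/(-2) = 12*(-½) = -6)
M(B) = -6
u(T) = 30*T (u(T) = (T*(-6))*(-5) = -6*T*(-5) = 30*T)
31299/u(I(13, -14)) = 31299/((30*(13*(-14)))) = 31299/((30*(-182))) = 31299/(-5460) = 31299*(-1/5460) = -10433/1820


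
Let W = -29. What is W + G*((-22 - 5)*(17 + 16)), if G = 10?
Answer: -8939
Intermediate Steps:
W + G*((-22 - 5)*(17 + 16)) = -29 + 10*((-22 - 5)*(17 + 16)) = -29 + 10*(-27*33) = -29 + 10*(-891) = -29 - 8910 = -8939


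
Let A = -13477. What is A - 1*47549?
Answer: -61026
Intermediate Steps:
A - 1*47549 = -13477 - 1*47549 = -13477 - 47549 = -61026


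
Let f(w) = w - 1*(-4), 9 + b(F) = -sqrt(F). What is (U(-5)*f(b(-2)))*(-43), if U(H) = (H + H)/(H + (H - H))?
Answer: 430 + 86*I*sqrt(2) ≈ 430.0 + 121.62*I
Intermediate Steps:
b(F) = -9 - sqrt(F)
U(H) = 2 (U(H) = (2*H)/(H + 0) = (2*H)/H = 2)
f(w) = 4 + w (f(w) = w + 4 = 4 + w)
(U(-5)*f(b(-2)))*(-43) = (2*(4 + (-9 - sqrt(-2))))*(-43) = (2*(4 + (-9 - I*sqrt(2))))*(-43) = (2*(-5 - I*sqrt(2)))*(-43) = (-10 - 2*I*sqrt(2))*(-43) = 430 + 86*I*sqrt(2)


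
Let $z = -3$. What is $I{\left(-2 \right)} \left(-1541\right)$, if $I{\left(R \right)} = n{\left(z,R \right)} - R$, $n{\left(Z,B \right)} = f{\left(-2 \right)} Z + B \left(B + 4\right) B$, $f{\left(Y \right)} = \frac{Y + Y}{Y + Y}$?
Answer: $-10787$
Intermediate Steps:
$f{\left(Y \right)} = 1$ ($f{\left(Y \right)} = \frac{2 Y}{2 Y} = 2 Y \frac{1}{2 Y} = 1$)
$n{\left(Z,B \right)} = Z + B^{2} \left(4 + B\right)$ ($n{\left(Z,B \right)} = 1 Z + B \left(B + 4\right) B = Z + B \left(4 + B\right) B = Z + B^{2} \left(4 + B\right)$)
$I{\left(R \right)} = -3 + R^{3} - R + 4 R^{2}$ ($I{\left(R \right)} = \left(-3 + R^{3} + 4 R^{2}\right) - R = -3 + R^{3} - R + 4 R^{2}$)
$I{\left(-2 \right)} \left(-1541\right) = \left(-3 + \left(-2\right)^{3} - -2 + 4 \left(-2\right)^{2}\right) \left(-1541\right) = \left(-3 - 8 + 2 + 4 \cdot 4\right) \left(-1541\right) = \left(-3 - 8 + 2 + 16\right) \left(-1541\right) = 7 \left(-1541\right) = -10787$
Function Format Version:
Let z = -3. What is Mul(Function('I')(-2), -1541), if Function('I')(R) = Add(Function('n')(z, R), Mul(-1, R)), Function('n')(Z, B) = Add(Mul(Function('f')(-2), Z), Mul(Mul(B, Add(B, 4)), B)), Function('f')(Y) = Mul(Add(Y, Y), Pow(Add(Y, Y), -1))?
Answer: -10787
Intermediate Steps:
Function('f')(Y) = 1 (Function('f')(Y) = Mul(Mul(2, Y), Pow(Mul(2, Y), -1)) = Mul(Mul(2, Y), Mul(Rational(1, 2), Pow(Y, -1))) = 1)
Function('n')(Z, B) = Add(Z, Mul(Pow(B, 2), Add(4, B))) (Function('n')(Z, B) = Add(Mul(1, Z), Mul(Mul(B, Add(B, 4)), B)) = Add(Z, Mul(Mul(B, Add(4, B)), B)) = Add(Z, Mul(Pow(B, 2), Add(4, B))))
Function('I')(R) = Add(-3, Pow(R, 3), Mul(-1, R), Mul(4, Pow(R, 2))) (Function('I')(R) = Add(Add(-3, Pow(R, 3), Mul(4, Pow(R, 2))), Mul(-1, R)) = Add(-3, Pow(R, 3), Mul(-1, R), Mul(4, Pow(R, 2))))
Mul(Function('I')(-2), -1541) = Mul(Add(-3, Pow(-2, 3), Mul(-1, -2), Mul(4, Pow(-2, 2))), -1541) = Mul(Add(-3, -8, 2, Mul(4, 4)), -1541) = Mul(Add(-3, -8, 2, 16), -1541) = Mul(7, -1541) = -10787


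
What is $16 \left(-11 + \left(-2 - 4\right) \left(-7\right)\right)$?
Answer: $496$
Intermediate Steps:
$16 \left(-11 + \left(-2 - 4\right) \left(-7\right)\right) = 16 \left(-11 - -42\right) = 16 \left(-11 + 42\right) = 16 \cdot 31 = 496$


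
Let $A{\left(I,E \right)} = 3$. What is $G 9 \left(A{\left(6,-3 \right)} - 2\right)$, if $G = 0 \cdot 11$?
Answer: $0$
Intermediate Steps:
$G = 0$
$G 9 \left(A{\left(6,-3 \right)} - 2\right) = 0 \cdot 9 \left(3 - 2\right) = 0 \cdot 9 \cdot 1 = 0 \cdot 9 = 0$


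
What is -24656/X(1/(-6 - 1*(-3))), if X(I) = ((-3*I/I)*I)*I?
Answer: 73968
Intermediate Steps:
X(I) = -3*I² (X(I) = ((-3*1)*I)*I = (-3*I)*I = -3*I²)
-24656/X(1/(-6 - 1*(-3))) = -24656*(-(-6 - 1*(-3))²/3) = -24656*(-(-6 + 3)²/3) = -24656/((-3*(1/(-3))²)) = -24656/((-3*(-⅓)²)) = -24656/((-3*⅑)) = -24656/(-⅓) = -24656*(-3) = 73968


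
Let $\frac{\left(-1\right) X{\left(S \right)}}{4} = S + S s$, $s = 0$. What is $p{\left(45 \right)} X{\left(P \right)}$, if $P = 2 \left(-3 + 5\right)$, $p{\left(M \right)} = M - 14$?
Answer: $-496$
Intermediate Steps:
$p{\left(M \right)} = -14 + M$
$P = 4$ ($P = 2 \cdot 2 = 4$)
$X{\left(S \right)} = - 4 S$ ($X{\left(S \right)} = - 4 \left(S + S 0\right) = - 4 \left(S + 0\right) = - 4 S$)
$p{\left(45 \right)} X{\left(P \right)} = \left(-14 + 45\right) \left(\left(-4\right) 4\right) = 31 \left(-16\right) = -496$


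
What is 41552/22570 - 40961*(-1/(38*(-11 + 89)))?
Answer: 523824949/33448740 ≈ 15.661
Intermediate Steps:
41552/22570 - 40961*(-1/(38*(-11 + 89))) = 41552*(1/22570) - 40961/(78*(-38)) = 20776/11285 - 40961/(-2964) = 20776/11285 - 40961*(-1/2964) = 20776/11285 + 40961/2964 = 523824949/33448740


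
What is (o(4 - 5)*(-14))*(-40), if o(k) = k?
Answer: -560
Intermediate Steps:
(o(4 - 5)*(-14))*(-40) = ((4 - 5)*(-14))*(-40) = -1*(-14)*(-40) = 14*(-40) = -560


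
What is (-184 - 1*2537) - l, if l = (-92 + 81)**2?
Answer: -2842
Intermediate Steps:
l = 121 (l = (-11)**2 = 121)
(-184 - 1*2537) - l = (-184 - 1*2537) - 1*121 = (-184 - 2537) - 121 = -2721 - 121 = -2842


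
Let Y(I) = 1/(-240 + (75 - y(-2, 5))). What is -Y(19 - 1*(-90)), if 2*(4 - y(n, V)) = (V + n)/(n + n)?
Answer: 8/1355 ≈ 0.0059041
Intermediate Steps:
y(n, V) = 4 - (V + n)/(4*n) (y(n, V) = 4 - (V + n)/(2*(n + n)) = 4 - (V + n)/(2*(2*n)) = 4 - (V + n)*1/(2*n)/2 = 4 - (V + n)/(4*n))
Y(I) = -8/1355 (Y(I) = 1/(-240 + (75 - (-1*5 + 15*(-2))/(4*(-2)))) = 1/(-240 + (75 - (-1)*(-5 - 30)/(4*2))) = 1/(-240 + (75 - (-1)*(-35)/(4*2))) = 1/(-240 + (75 - 1*35/8)) = 1/(-240 + (75 - 35/8)) = 1/(-240 + 565/8) = 1/(-1355/8) = -8/1355)
-Y(19 - 1*(-90)) = -1*(-8/1355) = 8/1355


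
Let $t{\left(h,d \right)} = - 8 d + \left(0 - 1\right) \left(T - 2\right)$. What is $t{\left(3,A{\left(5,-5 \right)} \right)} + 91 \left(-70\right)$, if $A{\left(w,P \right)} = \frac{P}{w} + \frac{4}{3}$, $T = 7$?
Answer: $- \frac{19133}{3} \approx -6377.7$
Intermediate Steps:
$A{\left(w,P \right)} = \frac{4}{3} + \frac{P}{w}$ ($A{\left(w,P \right)} = \frac{P}{w} + 4 \cdot \frac{1}{3} = \frac{P}{w} + \frac{4}{3} = \frac{4}{3} + \frac{P}{w}$)
$t{\left(h,d \right)} = -5 - 8 d$ ($t{\left(h,d \right)} = - 8 d + \left(0 - 1\right) \left(7 - 2\right) = - 8 d - 5 = -5 - 8 d$)
$t{\left(3,A{\left(5,-5 \right)} \right)} + 91 \left(-70\right) = \left(-5 - 8 \left(\frac{4}{3} - \frac{5}{5}\right)\right) + 91 \left(-70\right) = \left(-5 - 8 \left(\frac{4}{3} - 1\right)\right) - 6370 = \left(-5 - \frac{8}{3}\right) - 6370 = - \frac{23}{3} - 6370 = - \frac{19133}{3}$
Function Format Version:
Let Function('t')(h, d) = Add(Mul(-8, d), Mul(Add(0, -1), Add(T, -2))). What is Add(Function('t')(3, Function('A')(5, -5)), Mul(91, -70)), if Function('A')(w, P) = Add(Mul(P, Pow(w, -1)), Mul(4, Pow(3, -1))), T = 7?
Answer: Rational(-19133, 3) ≈ -6377.7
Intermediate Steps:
Function('A')(w, P) = Add(Rational(4, 3), Mul(P, Pow(w, -1))) (Function('A')(w, P) = Add(Mul(P, Pow(w, -1)), Mul(4, Rational(1, 3))) = Add(Mul(P, Pow(w, -1)), Rational(4, 3)) = Add(Rational(4, 3), Mul(P, Pow(w, -1))))
Function('t')(h, d) = Add(-5, Mul(-8, d)) (Function('t')(h, d) = Add(Mul(-8, d), Mul(Add(0, -1), Add(7, -2))) = Add(Mul(-8, d), Mul(-1, 5)) = Add(Mul(-8, d), -5) = Add(-5, Mul(-8, d)))
Add(Function('t')(3, Function('A')(5, -5)), Mul(91, -70)) = Add(Add(-5, Mul(-8, Add(Rational(4, 3), Mul(-5, Pow(5, -1))))), Mul(91, -70)) = Add(Add(-5, Mul(-8, Add(Rational(4, 3), Mul(-5, Rational(1, 5))))), -6370) = Add(Add(-5, Mul(-8, Add(Rational(4, 3), -1))), -6370) = Add(Add(-5, Mul(-8, Rational(1, 3))), -6370) = Add(Add(-5, Rational(-8, 3)), -6370) = Add(Rational(-23, 3), -6370) = Rational(-19133, 3)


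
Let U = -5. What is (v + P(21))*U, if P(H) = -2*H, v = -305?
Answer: 1735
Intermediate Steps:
(v + P(21))*U = (-305 - 2*21)*(-5) = (-305 - 42)*(-5) = -347*(-5) = 1735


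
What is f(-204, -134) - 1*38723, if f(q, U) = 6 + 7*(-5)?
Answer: -38752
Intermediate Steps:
f(q, U) = -29 (f(q, U) = 6 - 35 = -29)
f(-204, -134) - 1*38723 = -29 - 1*38723 = -29 - 38723 = -38752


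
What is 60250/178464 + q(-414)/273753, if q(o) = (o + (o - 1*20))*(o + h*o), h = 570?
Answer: 662810443967/904723248 ≈ 732.61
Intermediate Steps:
q(o) = 571*o*(-20 + 2*o) (q(o) = (o + (o - 1*20))*(o + 570*o) = (o + (o - 20))*(571*o) = (o + (-20 + o))*(571*o) = (-20 + 2*o)*(571*o) = 571*o*(-20 + 2*o))
60250/178464 + q(-414)/273753 = 60250/178464 + (1142*(-414)*(-10 - 414))/273753 = 60250*(1/178464) + (1142*(-414)*(-424))*(1/273753) = 30125/89232 + 200462112*(1/273753) = 30125/89232 + 22273568/30417 = 662810443967/904723248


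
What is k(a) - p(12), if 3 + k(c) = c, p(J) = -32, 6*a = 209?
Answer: 383/6 ≈ 63.833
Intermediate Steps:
a = 209/6 (a = (⅙)*209 = 209/6 ≈ 34.833)
k(c) = -3 + c
k(a) - p(12) = (-3 + 209/6) - 1*(-32) = 191/6 + 32 = 383/6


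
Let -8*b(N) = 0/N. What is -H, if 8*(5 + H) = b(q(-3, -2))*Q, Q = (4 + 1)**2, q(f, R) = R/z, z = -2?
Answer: 5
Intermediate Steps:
q(f, R) = -R/2 (q(f, R) = R/(-2) = R*(-1/2) = -R/2)
b(N) = 0 (b(N) = -0/N = -1/8*0 = 0)
Q = 25 (Q = 5**2 = 25)
H = -5 (H = -5 + (0*25)/8 = -5 + (1/8)*0 = -5 + 0 = -5)
-H = -1*(-5) = 5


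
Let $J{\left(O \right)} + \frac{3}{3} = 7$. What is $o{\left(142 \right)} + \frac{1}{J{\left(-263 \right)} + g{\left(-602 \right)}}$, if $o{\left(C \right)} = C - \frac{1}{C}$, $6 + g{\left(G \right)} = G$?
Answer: $\frac{3034496}{21371} \approx 141.99$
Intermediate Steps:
$J{\left(O \right)} = 6$ ($J{\left(O \right)} = -1 + 7 = 6$)
$g{\left(G \right)} = -6 + G$
$o{\left(142 \right)} + \frac{1}{J{\left(-263 \right)} + g{\left(-602 \right)}} = \left(142 - \frac{1}{142}\right) + \frac{1}{6 - 608} = \left(142 - \frac{1}{142}\right) + \frac{1}{-602} = \frac{20163}{142} - \frac{1}{602} = \frac{3034496}{21371}$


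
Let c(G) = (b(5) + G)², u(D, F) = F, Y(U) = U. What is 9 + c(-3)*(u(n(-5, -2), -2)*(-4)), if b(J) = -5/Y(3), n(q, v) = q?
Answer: 1649/9 ≈ 183.22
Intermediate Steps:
b(J) = -5/3
c(G) = (-5/3 + G)²
9 + c(-3)*(u(n(-5, -2), -2)*(-4)) = 9 + ((-5 + 3*(-3))²/9)*(-2*(-4)) = 9 + ((-5 - 9)²/9)*8 = 9 + ((⅑)*(-14)²)*8 = 9 + ((⅑)*196)*8 = 9 + (196/9)*8 = 9 + 1568/9 = 1649/9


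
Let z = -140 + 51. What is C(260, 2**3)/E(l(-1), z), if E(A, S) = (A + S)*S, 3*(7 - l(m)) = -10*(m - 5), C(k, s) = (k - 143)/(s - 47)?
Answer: -1/3026 ≈ -0.00033047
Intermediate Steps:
C(k, s) = (-143 + k)/(-47 + s)
l(m) = -29/3 + 10*m/3 (l(m) = 7 - (-10)*(m - 5)/3 = 7 - (-10)*(-5 + m)/3 = 7 - (50 - 10*m)/3 = 7 + (-50/3 + 10*m/3) = -29/3 + 10*m/3)
z = -89
E(A, S) = S*(A + S)
C(260, 2**3)/E(l(-1), z) = ((-143 + 260)/(-47 + 2**3))/((-89*((-29/3 + (10/3)*(-1)) - 89))) = (117/(-47 + 8))/((-89*((-29/3 - 10/3) - 89))) = (117/(-39))/((-89*(-13 - 89))) = (-1/39*117)/((-89*(-102))) = -3/9078 = -3*1/9078 = -1/3026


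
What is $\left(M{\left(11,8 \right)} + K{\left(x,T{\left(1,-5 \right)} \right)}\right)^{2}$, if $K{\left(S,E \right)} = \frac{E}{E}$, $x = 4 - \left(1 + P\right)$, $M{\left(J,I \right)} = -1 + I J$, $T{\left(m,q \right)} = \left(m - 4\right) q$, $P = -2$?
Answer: $7744$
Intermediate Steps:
$T{\left(m,q \right)} = q \left(-4 + m\right)$ ($T{\left(m,q \right)} = \left(m - 4\right) q = \left(-4 + m\right) q = q \left(-4 + m\right)$)
$x = 5$ ($x = 4 - -1 = 4 + \left(-1 + 2\right) = 4 + 1 = 5$)
$K{\left(S,E \right)} = 1$
$\left(M{\left(11,8 \right)} + K{\left(x,T{\left(1,-5 \right)} \right)}\right)^{2} = \left(\left(-1 + 8 \cdot 11\right) + 1\right)^{2} = \left(\left(-1 + 88\right) + 1\right)^{2} = \left(87 + 1\right)^{2} = 88^{2} = 7744$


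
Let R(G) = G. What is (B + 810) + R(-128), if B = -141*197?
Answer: -27095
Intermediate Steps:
B = -27777
(B + 810) + R(-128) = (-27777 + 810) - 128 = -26967 - 128 = -27095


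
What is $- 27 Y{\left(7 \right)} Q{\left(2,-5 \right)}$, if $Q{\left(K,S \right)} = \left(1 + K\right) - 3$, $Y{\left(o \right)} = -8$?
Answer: $0$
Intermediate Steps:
$Q{\left(K,S \right)} = -2 + K$
$- 27 Y{\left(7 \right)} Q{\left(2,-5 \right)} = \left(-27\right) \left(-8\right) \left(-2 + 2\right) = 216 \cdot 0 = 0$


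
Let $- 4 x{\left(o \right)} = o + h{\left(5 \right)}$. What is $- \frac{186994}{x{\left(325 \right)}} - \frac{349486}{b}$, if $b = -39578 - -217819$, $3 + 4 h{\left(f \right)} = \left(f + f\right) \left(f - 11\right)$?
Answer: $\frac{532847646682}{220484117} \approx 2416.7$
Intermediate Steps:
$h{\left(f \right)} = - \frac{3}{4} + \frac{f \left(-11 + f\right)}{2}$ ($h{\left(f \right)} = - \frac{3}{4} + \frac{\left(f + f\right) \left(f - 11\right)}{4} = - \frac{3}{4} + \frac{2 f \left(-11 + f\right)}{4} = - \frac{3}{4} + \frac{f \left(-11 + f\right)}{2}$)
$x{\left(o \right)} = \frac{63}{16} - \frac{o}{4}$ ($x{\left(o \right)} = - \frac{o - \left(\frac{113}{4} - \frac{25}{2}\right)}{4} = - \frac{o - \frac{63}{4}}{4} = - \frac{- \frac{63}{4} + o}{4} = \frac{63}{16} - \frac{o}{4}$)
$b = 178241$ ($b = -39578 + 217819 = 178241$)
$- \frac{186994}{x{\left(325 \right)}} - \frac{349486}{b} = - \frac{186994}{\frac{63}{16} - \frac{325}{4}} - \frac{349486}{178241} = - \frac{186994}{- \frac{1237}{16}} - \frac{349486}{178241} = \left(-186994\right) \left(- \frac{16}{1237}\right) - \frac{349486}{178241} = \frac{2991904}{1237} - \frac{349486}{178241} = \frac{532847646682}{220484117}$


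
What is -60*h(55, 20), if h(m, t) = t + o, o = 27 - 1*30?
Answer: -1020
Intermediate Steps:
o = -3 (o = 27 - 30 = -3)
h(m, t) = -3 + t (h(m, t) = t - 3 = -3 + t)
-60*h(55, 20) = -60*(-3 + 20) = -60*17 = -1020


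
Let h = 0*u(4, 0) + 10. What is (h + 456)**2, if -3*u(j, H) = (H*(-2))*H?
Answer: 217156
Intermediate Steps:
u(j, H) = 2*H**2/3 (u(j, H) = -H*(-2)*H/3 = -(-2*H)*H/3 = -(-2)*H**2/3 = 2*H**2/3)
h = 10 (h = 0*((2/3)*0**2) + 10 = 0*((2/3)*0) + 10 = 0*0 + 10 = 0 + 10 = 10)
(h + 456)**2 = (10 + 456)**2 = 466**2 = 217156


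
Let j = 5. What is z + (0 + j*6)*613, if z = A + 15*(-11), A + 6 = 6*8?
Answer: 18267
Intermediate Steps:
A = 42 (A = -6 + 6*8 = -6 + 48 = 42)
z = -123 (z = 42 + 15*(-11) = 42 - 165 = -123)
z + (0 + j*6)*613 = -123 + (0 + 5*6)*613 = -123 + (0 + 30)*613 = -123 + 30*613 = -123 + 18390 = 18267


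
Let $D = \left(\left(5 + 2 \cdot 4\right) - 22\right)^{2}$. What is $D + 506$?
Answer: $587$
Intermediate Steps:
$D = 81$ ($D = \left(\left(5 + 8\right) - 22\right)^{2} = \left(13 - 22\right)^{2} = \left(-9\right)^{2} = 81$)
$D + 506 = 81 + 506 = 587$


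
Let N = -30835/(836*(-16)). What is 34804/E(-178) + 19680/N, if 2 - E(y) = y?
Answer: 2422816187/277515 ≈ 8730.4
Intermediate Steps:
N = 30835/13376 (N = -30835/(-13376) = -30835*(-1/13376) = 30835/13376 ≈ 2.3052)
E(y) = 2 - y
34804/E(-178) + 19680/N = 34804/(2 - 1*(-178)) + 19680/(30835/13376) = 34804/(2 + 178) + 19680*(13376/30835) = 34804/180 + 52647936/6167 = 34804*(1/180) + 52647936/6167 = 8701/45 + 52647936/6167 = 2422816187/277515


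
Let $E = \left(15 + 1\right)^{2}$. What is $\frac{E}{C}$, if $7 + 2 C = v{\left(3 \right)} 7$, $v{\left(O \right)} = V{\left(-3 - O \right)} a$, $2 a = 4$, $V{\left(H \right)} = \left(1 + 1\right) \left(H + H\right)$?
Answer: $- \frac{512}{343} \approx -1.4927$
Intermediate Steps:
$E = 256$ ($E = 16^{2} = 256$)
$V{\left(H \right)} = 4 H$ ($V{\left(H \right)} = 2 \cdot 2 H = 4 H$)
$a = 2$ ($a = \frac{1}{2} \cdot 4 = 2$)
$v{\left(O \right)} = -24 - 8 O$ ($v{\left(O \right)} = 4 \left(-3 - O\right) 2 = \left(-12 - 4 O\right) 2 = -24 - 8 O$)
$C = - \frac{343}{2}$ ($C = - \frac{7}{2} + \frac{\left(-24 - 24\right) 7}{2} = - \frac{7}{2} + \frac{\left(-48\right) 7}{2} = - \frac{7}{2} + \frac{1}{2} \left(-336\right) = - \frac{7}{2} - 168 = - \frac{343}{2} \approx -171.5$)
$\frac{E}{C} = \frac{256}{- \frac{343}{2}} = 256 \left(- \frac{2}{343}\right) = - \frac{512}{343}$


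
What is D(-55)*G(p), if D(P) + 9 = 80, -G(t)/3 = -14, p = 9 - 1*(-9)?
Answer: 2982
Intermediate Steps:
p = 18 (p = 9 + 9 = 18)
G(t) = 42 (G(t) = -3*(-14) = 42)
D(P) = 71 (D(P) = -9 + 80 = 71)
D(-55)*G(p) = 71*42 = 2982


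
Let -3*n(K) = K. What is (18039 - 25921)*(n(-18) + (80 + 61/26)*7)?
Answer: -59678563/13 ≈ -4.5907e+6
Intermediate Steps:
n(K) = -K/3
(18039 - 25921)*(n(-18) + (80 + 61/26)*7) = (18039 - 25921)*(-⅓*(-18) + (80 + 61/26)*7) = -7882*(6 + (80 + 61*(1/26))*7) = -7882*(6 + (80 + 61/26)*7) = -7882*(6 + (2141/26)*7) = -7882*(6 + 14987/26) = -7882*15143/26 = -59678563/13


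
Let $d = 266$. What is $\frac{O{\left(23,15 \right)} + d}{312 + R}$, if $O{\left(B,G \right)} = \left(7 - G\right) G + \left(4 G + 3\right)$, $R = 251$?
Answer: $\frac{209}{563} \approx 0.37123$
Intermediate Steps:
$O{\left(B,G \right)} = 3 + 4 G + G \left(7 - G\right)$ ($O{\left(B,G \right)} = G \left(7 - G\right) + \left(3 + 4 G\right) = 3 + 4 G + G \left(7 - G\right)$)
$\frac{O{\left(23,15 \right)} + d}{312 + R} = \frac{\left(3 - 15^{2} + 11 \cdot 15\right) + 266}{312 + 251} = \frac{\left(3 - 225 + 165\right) + 266}{563} = \left(\left(3 - 225 + 165\right) + 266\right) \frac{1}{563} = \left(-57 + 266\right) \frac{1}{563} = 209 \cdot \frac{1}{563} = \frac{209}{563}$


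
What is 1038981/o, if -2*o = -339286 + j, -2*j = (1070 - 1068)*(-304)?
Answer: 346327/56497 ≈ 6.1300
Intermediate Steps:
j = 304 (j = -(1070 - 1068)*(-304)/2 = -(-304) = -½*(-608) = 304)
o = 169491 (o = -(-339286 + 304)/2 = -½*(-338982) = 169491)
1038981/o = 1038981/169491 = 1038981*(1/169491) = 346327/56497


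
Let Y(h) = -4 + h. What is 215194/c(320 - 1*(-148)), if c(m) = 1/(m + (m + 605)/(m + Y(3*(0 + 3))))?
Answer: 47867107778/473 ≈ 1.0120e+8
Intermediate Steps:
c(m) = 1/(m + (605 + m)/(5 + m)) (c(m) = 1/(m + (m + 605)/(m + (-4 + 3*(0 + 3)))) = 1/(m + (605 + m)/(m + (-4 + 3*3))) = 1/(m + (605 + m)/(m + (-4 + 9))) = 1/(m + (605 + m)/(m + 5)) = 1/(m + (605 + m)/(5 + m)))
215194/c(320 - 1*(-148)) = 215194/(((5 + (320 - 1*(-148)))/(605 + (320 - 1*(-148))**2 + 6*(320 - 1*(-148))))) = 215194/(((5 + (320 + 148))/(605 + (320 + 148)**2 + 6*(320 + 148)))) = 215194/(((5 + 468)/(605 + 468**2 + 6*468))) = 215194/((473/(605 + 219024 + 2808))) = 215194/((473/222437)) = 215194/(((1/222437)*473)) = 215194/(473/222437) = 215194*(222437/473) = 47867107778/473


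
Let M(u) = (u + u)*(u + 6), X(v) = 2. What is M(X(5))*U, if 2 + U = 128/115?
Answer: -3264/115 ≈ -28.383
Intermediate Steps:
M(u) = 2*u*(6 + u) (M(u) = (2*u)*(6 + u) = 2*u*(6 + u))
U = -102/115 (U = -2 + 128/115 = -102/115 ≈ -0.88696)
M(X(5))*U = (2*2*(6 + 2))*(-102/115) = (2*2*8)*(-102/115) = 32*(-102/115) = -3264/115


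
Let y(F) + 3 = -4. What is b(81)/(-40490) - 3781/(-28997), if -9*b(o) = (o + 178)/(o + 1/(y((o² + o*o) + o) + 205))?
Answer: 1227809439908/9415602966335 ≈ 0.13040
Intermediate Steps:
y(F) = -7 (y(F) = -3 - 4 = -7)
b(o) = -(178 + o)/(9*(1/198 + o)) (b(o) = -(o + 178)/(9*(o + 1/(-7 + 205))) = -(178 + o)/(9*(o + 1/198)) = -(178 + o)/(9*(1/198 + o)))
b(81)/(-40490) - 3781/(-28997) = (22*(-178 - 1*81)/(1 + 198*81))/(-40490) - 3781/(-28997) = (22*(-178 - 81)/(1 + 16038))*(-1/40490) - 3781*(-1/28997) = (22*(-259)/16039)*(-1/40490) + 3781/28997 = (22*(1/16039)*(-259))*(-1/40490) + 3781/28997 = -5698/16039*(-1/40490) + 3781/28997 = 2849/324709555 + 3781/28997 = 1227809439908/9415602966335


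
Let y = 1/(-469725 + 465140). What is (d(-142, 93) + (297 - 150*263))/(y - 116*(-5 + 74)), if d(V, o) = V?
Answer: 180167575/36698341 ≈ 4.9094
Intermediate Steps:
y = -1/4585 (y = 1/(-4585) = -1/4585 ≈ -0.00021810)
(d(-142, 93) + (297 - 150*263))/(y - 116*(-5 + 74)) = (-142 + (297 - 150*263))/(-1/4585 - 116*(-5 + 74)) = (-142 + (297 - 39450))/(-1/4585 - 116*69) = (-142 - 39153)/(-1/4585 - 8004) = -39295/(-36698341/4585) = -39295*(-4585/36698341) = 180167575/36698341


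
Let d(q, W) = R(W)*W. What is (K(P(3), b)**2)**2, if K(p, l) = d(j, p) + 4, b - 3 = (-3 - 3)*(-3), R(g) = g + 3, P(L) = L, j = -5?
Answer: 234256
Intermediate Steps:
R(g) = 3 + g
d(q, W) = W*(3 + W) (d(q, W) = (3 + W)*W = W*(3 + W))
b = 21 (b = 3 + (-3 - 3)*(-3) = 3 - 6*(-3) = 3 + 18 = 21)
K(p, l) = 4 + p*(3 + p) (K(p, l) = p*(3 + p) + 4 = 4 + p*(3 + p))
(K(P(3), b)**2)**2 = ((4 + 3*(3 + 3))**2)**2 = ((4 + 3*6)**2)**2 = ((4 + 18)**2)**2 = (22**2)**2 = 484**2 = 234256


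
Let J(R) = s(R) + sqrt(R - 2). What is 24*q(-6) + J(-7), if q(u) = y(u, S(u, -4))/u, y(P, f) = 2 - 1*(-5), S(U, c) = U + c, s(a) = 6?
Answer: -22 + 3*I ≈ -22.0 + 3.0*I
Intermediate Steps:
y(P, f) = 7 (y(P, f) = 2 + 5 = 7)
q(u) = 7/u
J(R) = 6 + sqrt(-2 + R) (J(R) = 6 + sqrt(R - 2) = 6 + sqrt(-2 + R))
24*q(-6) + J(-7) = 24*(7/(-6)) + (6 + sqrt(-2 - 7)) = 24*(7*(-1/6)) + (6 + sqrt(-9)) = 24*(-7/6) + (6 + 3*I) = -28 + (6 + 3*I) = -22 + 3*I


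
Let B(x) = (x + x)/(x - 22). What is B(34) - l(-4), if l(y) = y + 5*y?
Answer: 89/3 ≈ 29.667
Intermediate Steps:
B(x) = 2*x/(-22 + x) (B(x) = (2*x)/(-22 + x) = 2*x/(-22 + x))
l(y) = 6*y
B(34) - l(-4) = 2*34/(-22 + 34) - 6*(-4) = 2*34/12 - 1*(-24) = 2*34*(1/12) + 24 = 17/3 + 24 = 89/3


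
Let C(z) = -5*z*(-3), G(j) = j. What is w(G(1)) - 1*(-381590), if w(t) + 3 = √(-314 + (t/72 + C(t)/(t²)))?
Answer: 381587 + I*√43054/12 ≈ 3.8159e+5 + 17.291*I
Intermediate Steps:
C(z) = 15*z
w(t) = -3 + √(-314 + 15/t + t/72) (w(t) = -3 + √(-314 + (t/72 + (15*t)/(t²))) = -3 + √(-314 + (t*(1/72) + (15*t)/t²)) = -3 + √(-314 + (t/72 + 15/t)) = -3 + √(-314 + (15/t + t/72)) = -3 + √(-314 + 15/t + t/72))
w(G(1)) - 1*(-381590) = (-3 + √(-45216 + 2*1 + 2160/1)/12) - 1*(-381590) = (-3 + √(-45216 + 2 + 2160*1)/12) + 381590 = (-3 + √(-45216 + 2 + 2160)/12) + 381590 = (-3 + √(-43054)/12) + 381590 = (-3 + (I*√43054)/12) + 381590 = (-3 + I*√43054/12) + 381590 = 381587 + I*√43054/12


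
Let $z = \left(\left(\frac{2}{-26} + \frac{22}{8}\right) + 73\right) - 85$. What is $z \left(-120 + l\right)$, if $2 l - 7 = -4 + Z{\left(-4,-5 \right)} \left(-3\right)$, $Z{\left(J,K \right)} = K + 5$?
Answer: $\frac{114945}{104} \approx 1105.2$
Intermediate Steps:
$Z{\left(J,K \right)} = 5 + K$
$z = - \frac{485}{52}$ ($z = \left(\left(2 \left(- \frac{1}{26}\right) + 22 \cdot \frac{1}{8}\right) + 73\right) - 85 = \left(\left(- \frac{1}{13} + \frac{11}{4}\right) + 73\right) - 85 = \left(\frac{139}{52} + 73\right) - 85 = \frac{3935}{52} - 85 = - \frac{485}{52} \approx -9.3269$)
$l = \frac{3}{2}$ ($l = \frac{7}{2} + \frac{-4 + \left(5 - 5\right) \left(-3\right)}{2} = \frac{7}{2} + \frac{-4 + 0 \left(-3\right)}{2} = \frac{7}{2} + \frac{-4 + 0}{2} = \frac{7}{2} + \frac{1}{2} \left(-4\right) = \frac{7}{2} - 2 = \frac{3}{2} \approx 1.5$)
$z \left(-120 + l\right) = - \frac{485 \left(-120 + \frac{3}{2}\right)}{52} = \left(- \frac{485}{52}\right) \left(- \frac{237}{2}\right) = \frac{114945}{104}$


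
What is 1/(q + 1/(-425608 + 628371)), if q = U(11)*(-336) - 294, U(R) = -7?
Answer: 202763/417286255 ≈ 0.00048591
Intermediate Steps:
q = 2058 (q = -7*(-336) - 294 = 2352 - 294 = 2058)
1/(q + 1/(-425608 + 628371)) = 1/(2058 + 1/(-425608 + 628371)) = 1/(2058 + 1/202763) = 1/(417286255/202763) = 202763/417286255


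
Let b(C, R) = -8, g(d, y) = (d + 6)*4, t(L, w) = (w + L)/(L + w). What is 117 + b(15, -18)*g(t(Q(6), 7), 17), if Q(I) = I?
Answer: -107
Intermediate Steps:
t(L, w) = 1 (t(L, w) = (L + w)/(L + w) = 1)
g(d, y) = 24 + 4*d (g(d, y) = (6 + d)*4 = 24 + 4*d)
117 + b(15, -18)*g(t(Q(6), 7), 17) = 117 - 8*(24 + 4*1) = 117 - 8*(24 + 4) = 117 - 8*28 = 117 - 224 = -107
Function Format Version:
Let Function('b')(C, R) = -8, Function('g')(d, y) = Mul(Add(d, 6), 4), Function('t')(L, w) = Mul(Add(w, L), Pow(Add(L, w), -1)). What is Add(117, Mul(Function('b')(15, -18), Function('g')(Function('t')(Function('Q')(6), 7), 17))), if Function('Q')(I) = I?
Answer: -107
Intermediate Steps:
Function('t')(L, w) = 1 (Function('t')(L, w) = Mul(Add(L, w), Pow(Add(L, w), -1)) = 1)
Function('g')(d, y) = Add(24, Mul(4, d)) (Function('g')(d, y) = Mul(Add(6, d), 4) = Add(24, Mul(4, d)))
Add(117, Mul(Function('b')(15, -18), Function('g')(Function('t')(Function('Q')(6), 7), 17))) = Add(117, Mul(-8, Add(24, Mul(4, 1)))) = Add(117, Mul(-8, Add(24, 4))) = Add(117, Mul(-8, 28)) = Add(117, -224) = -107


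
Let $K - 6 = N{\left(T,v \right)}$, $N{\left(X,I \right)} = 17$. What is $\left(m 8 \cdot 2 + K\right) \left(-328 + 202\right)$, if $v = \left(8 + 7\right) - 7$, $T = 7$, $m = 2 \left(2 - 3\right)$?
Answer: $1134$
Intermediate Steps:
$m = -2$ ($m = 2 \left(-1\right) = -2$)
$v = 8$ ($v = 15 - 7 = 8$)
$K = 23$ ($K = 6 + 17 = 23$)
$\left(m 8 \cdot 2 + K\right) \left(-328 + 202\right) = \left(\left(-2\right) 8 \cdot 2 + 23\right) \left(-328 + 202\right) = \left(\left(-16\right) 2 + 23\right) \left(-126\right) = \left(-32 + 23\right) \left(-126\right) = \left(-9\right) \left(-126\right) = 1134$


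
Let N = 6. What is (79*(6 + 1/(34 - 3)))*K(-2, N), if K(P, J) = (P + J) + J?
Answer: 147730/31 ≈ 4765.5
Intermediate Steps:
K(P, J) = P + 2*J (K(P, J) = (J + P) + J = P + 2*J)
(79*(6 + 1/(34 - 3)))*K(-2, N) = (79*(6 + 1/(34 - 3)))*(-2 + 2*6) = (79*(6 + 1/31))*(-2 + 12) = (79*(6 + 1/31))*10 = (79*(187/31))*10 = (14773/31)*10 = 147730/31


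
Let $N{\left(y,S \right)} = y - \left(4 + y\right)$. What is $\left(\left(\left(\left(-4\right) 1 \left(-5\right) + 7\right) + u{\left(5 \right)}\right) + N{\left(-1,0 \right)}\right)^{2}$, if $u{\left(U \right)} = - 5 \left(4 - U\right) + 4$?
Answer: $1024$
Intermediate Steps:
$u{\left(U \right)} = -16 + 5 U$ ($u{\left(U \right)} = \left(-20 + 5 U\right) + 4 = -16 + 5 U$)
$N{\left(y,S \right)} = -4$
$\left(\left(\left(\left(-4\right) 1 \left(-5\right) + 7\right) + u{\left(5 \right)}\right) + N{\left(-1,0 \right)}\right)^{2} = \left(\left(\left(\left(-4\right) 1 \left(-5\right) + 7\right) + \left(-16 + 5 \cdot 5\right)\right) - 4\right)^{2} = \left(\left(\left(\left(-4\right) \left(-5\right) + 7\right) + \left(-16 + 25\right)\right) - 4\right)^{2} = \left(\left(\left(20 + 7\right) + 9\right) - 4\right)^{2} = \left(\left(27 + 9\right) - 4\right)^{2} = \left(36 - 4\right)^{2} = 32^{2} = 1024$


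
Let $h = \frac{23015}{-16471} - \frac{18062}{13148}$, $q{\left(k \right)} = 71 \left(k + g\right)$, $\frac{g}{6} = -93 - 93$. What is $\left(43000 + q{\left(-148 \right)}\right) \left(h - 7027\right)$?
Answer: $\frac{17790441477057068}{54140177} \approx 3.286 \cdot 10^{8}$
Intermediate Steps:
$g = -1116$ ($g = 6 \left(-93 - 93\right) = 6 \left(-186\right) = -1116$)
$q{\left(k \right)} = -79236 + 71 k$ ($q{\left(k \right)} = 71 \left(k - 1116\right) = 71 \left(-1116 + k\right) = -79236 + 71 k$)
$h = - \frac{300050211}{108280354}$ ($h = 23015 \left(- \frac{1}{16471}\right) - \frac{9031}{6574} = - \frac{23015}{16471} - \frac{9031}{6574} = - \frac{300050211}{108280354} \approx -2.771$)
$\left(43000 + q{\left(-148 \right)}\right) \left(h - 7027\right) = \left(43000 + \left(-79236 + 71 \left(-148\right)\right)\right) \left(- \frac{300050211}{108280354} - 7027\right) = \left(43000 - 89744\right) \left(- \frac{761186097769}{108280354}\right) = \left(-46744\right) \left(- \frac{761186097769}{108280354}\right) = \frac{17790441477057068}{54140177}$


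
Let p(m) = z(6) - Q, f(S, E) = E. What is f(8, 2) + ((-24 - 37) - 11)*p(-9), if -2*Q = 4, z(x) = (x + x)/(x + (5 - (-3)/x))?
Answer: -4994/23 ≈ -217.13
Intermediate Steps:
z(x) = 2*x/(5 + x + 3/x) (z(x) = (2*x)/(x + (5 + 3/x)) = (2*x)/(5 + x + 3/x) = 2*x/(5 + x + 3/x))
Q = -2 (Q = -½*4 = -2)
p(m) = 70/23 (p(m) = 2*6²/(3 + 6² + 5*6) - 1*(-2) = 2*36/(3 + 36 + 30) + 2 = 2*36/69 + 2 = 2*36*(1/69) + 2 = 24/23 + 2 = 70/23)
f(8, 2) + ((-24 - 37) - 11)*p(-9) = 2 + ((-24 - 37) - 11)*(70/23) = 2 + (-61 - 11)*(70/23) = 2 - 72*70/23 = 2 - 5040/23 = -4994/23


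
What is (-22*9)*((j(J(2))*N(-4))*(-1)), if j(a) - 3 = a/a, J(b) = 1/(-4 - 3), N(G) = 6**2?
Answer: 28512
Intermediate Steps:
N(G) = 36
J(b) = -1/7 (J(b) = 1/(-7) = -1/7)
j(a) = 4 (j(a) = 3 + a/a = 3 + 1 = 4)
(-22*9)*((j(J(2))*N(-4))*(-1)) = (-22*9)*((4*36)*(-1)) = -28512*(-1) = -198*(-144) = 28512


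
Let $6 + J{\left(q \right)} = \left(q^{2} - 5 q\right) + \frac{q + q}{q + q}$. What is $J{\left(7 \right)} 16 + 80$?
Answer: $224$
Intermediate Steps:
$J{\left(q \right)} = -5 + q^{2} - 5 q$ ($J{\left(q \right)} = -6 + \left(\left(q^{2} - 5 q\right) + \frac{q + q}{q + q}\right) = -6 + \left(\left(q^{2} - 5 q\right) + \frac{2 q}{2 q}\right) = -6 + \left(\left(q^{2} - 5 q\right) + 2 q \frac{1}{2 q}\right) = -6 + \left(\left(q^{2} - 5 q\right) + 1\right) = -6 + \left(1 + q^{2} - 5 q\right) = -5 + q^{2} - 5 q$)
$J{\left(7 \right)} 16 + 80 = \left(-5 + 7^{2} - 35\right) 16 + 80 = \left(-5 + 49 - 35\right) 16 + 80 = 9 \cdot 16 + 80 = 144 + 80 = 224$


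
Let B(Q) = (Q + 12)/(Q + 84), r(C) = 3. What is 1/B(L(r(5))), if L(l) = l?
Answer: 29/5 ≈ 5.8000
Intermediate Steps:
B(Q) = (12 + Q)/(84 + Q)
1/B(L(r(5))) = 1/((12 + 3)/(84 + 3)) = 1/(15/87) = 1/((1/87)*15) = 1/(5/29) = 29/5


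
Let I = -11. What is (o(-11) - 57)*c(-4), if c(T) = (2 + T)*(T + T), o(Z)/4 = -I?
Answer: -208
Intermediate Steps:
o(Z) = 44 (o(Z) = 4*(-1*(-11)) = 4*11 = 44)
c(T) = 2*T*(2 + T) (c(T) = (2 + T)*(2*T) = 2*T*(2 + T))
(o(-11) - 57)*c(-4) = (44 - 57)*(2*(-4)*(2 - 4)) = -26*(-4)*(-2) = -13*16 = -208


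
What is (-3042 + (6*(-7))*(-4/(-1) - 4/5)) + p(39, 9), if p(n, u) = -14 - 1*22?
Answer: -16062/5 ≈ -3212.4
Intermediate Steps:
p(n, u) = -36 (p(n, u) = -14 - 22 = -36)
(-3042 + (6*(-7))*(-4/(-1) - 4/5)) + p(39, 9) = (-3042 + (6*(-7))*(-4/(-1) - 4/5)) - 36 = (-3042 - 42*(-4*(-1) - 4*⅕)) - 36 = (-3042 - 42*(4 - ⅘)) - 36 = (-3042 - 42*16/5) - 36 = (-3042 - 672/5) - 36 = -15882/5 - 36 = -16062/5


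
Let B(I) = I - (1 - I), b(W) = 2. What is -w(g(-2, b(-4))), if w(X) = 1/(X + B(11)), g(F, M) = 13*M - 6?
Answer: -1/41 ≈ -0.024390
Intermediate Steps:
B(I) = -1 + 2*I (B(I) = I + (-1 + I) = -1 + 2*I)
g(F, M) = -6 + 13*M
w(X) = 1/(21 + X) (w(X) = 1/(X + (-1 + 2*11)) = 1/(X + (-1 + 22)) = 1/(X + 21) = 1/(21 + X))
-w(g(-2, b(-4))) = -1/(21 + (-6 + 13*2)) = -1/(21 + (-6 + 26)) = -1/(21 + 20) = -1/41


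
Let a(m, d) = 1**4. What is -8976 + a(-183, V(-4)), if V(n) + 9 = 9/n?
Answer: -8975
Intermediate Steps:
V(n) = -9 + 9/n
a(m, d) = 1
-8976 + a(-183, V(-4)) = -8976 + 1 = -8975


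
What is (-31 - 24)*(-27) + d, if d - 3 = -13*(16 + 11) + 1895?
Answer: 3032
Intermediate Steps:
d = 1547 (d = 3 + (-13*(16 + 11) + 1895) = 3 + (-13*27 + 1895) = 3 + (-351 + 1895) = 3 + 1544 = 1547)
(-31 - 24)*(-27) + d = (-31 - 24)*(-27) + 1547 = -55*(-27) + 1547 = 1485 + 1547 = 3032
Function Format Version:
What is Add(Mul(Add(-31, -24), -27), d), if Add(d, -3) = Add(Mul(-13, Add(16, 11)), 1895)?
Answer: 3032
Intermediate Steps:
d = 1547 (d = Add(3, Add(Mul(-13, Add(16, 11)), 1895)) = Add(3, Add(Mul(-13, 27), 1895)) = Add(3, Add(-351, 1895)) = Add(3, 1544) = 1547)
Add(Mul(Add(-31, -24), -27), d) = Add(Mul(Add(-31, -24), -27), 1547) = Add(Mul(-55, -27), 1547) = Add(1485, 1547) = 3032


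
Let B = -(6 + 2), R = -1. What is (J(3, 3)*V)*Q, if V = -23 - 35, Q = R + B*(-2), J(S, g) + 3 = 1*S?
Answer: 0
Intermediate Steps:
B = -8 (B = -1*8 = -8)
J(S, g) = -3 + S (J(S, g) = -3 + 1*S = -3 + S)
Q = 15 (Q = -1 - 8*(-2) = -1 + 16 = 15)
V = -58
(J(3, 3)*V)*Q = ((-3 + 3)*(-58))*15 = (0*(-58))*15 = 0*15 = 0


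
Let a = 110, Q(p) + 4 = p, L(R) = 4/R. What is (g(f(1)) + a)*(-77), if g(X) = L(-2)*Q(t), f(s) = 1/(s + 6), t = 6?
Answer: -8162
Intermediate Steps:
f(s) = 1/(6 + s)
Q(p) = -4 + p
g(X) = -4 (g(X) = (4/(-2))*(-4 + 6) = (4*(-1/2))*2 = -2*2 = -4)
(g(f(1)) + a)*(-77) = (-4 + 110)*(-77) = 106*(-77) = -8162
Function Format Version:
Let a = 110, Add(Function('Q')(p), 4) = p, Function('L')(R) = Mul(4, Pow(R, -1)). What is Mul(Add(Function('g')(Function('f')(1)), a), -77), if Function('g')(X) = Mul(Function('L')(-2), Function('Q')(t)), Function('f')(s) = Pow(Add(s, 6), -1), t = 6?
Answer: -8162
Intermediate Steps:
Function('f')(s) = Pow(Add(6, s), -1)
Function('Q')(p) = Add(-4, p)
Function('g')(X) = -4 (Function('g')(X) = Mul(Mul(4, Pow(-2, -1)), Add(-4, 6)) = Mul(Mul(4, Rational(-1, 2)), 2) = Mul(-2, 2) = -4)
Mul(Add(Function('g')(Function('f')(1)), a), -77) = Mul(Add(-4, 110), -77) = Mul(106, -77) = -8162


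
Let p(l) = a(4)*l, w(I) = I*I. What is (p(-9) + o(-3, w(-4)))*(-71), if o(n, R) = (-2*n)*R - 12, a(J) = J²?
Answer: 4260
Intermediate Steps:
w(I) = I²
o(n, R) = -12 - 2*R*n (o(n, R) = -2*R*n - 12 = -12 - 2*R*n)
p(l) = 16*l (p(l) = 4²*l = 16*l)
(p(-9) + o(-3, w(-4)))*(-71) = (16*(-9) + (-12 - 2*(-4)²*(-3)))*(-71) = (-144 + (-12 - 2*16*(-3)))*(-71) = (-144 + (-12 + 96))*(-71) = (-144 + 84)*(-71) = -60*(-71) = 4260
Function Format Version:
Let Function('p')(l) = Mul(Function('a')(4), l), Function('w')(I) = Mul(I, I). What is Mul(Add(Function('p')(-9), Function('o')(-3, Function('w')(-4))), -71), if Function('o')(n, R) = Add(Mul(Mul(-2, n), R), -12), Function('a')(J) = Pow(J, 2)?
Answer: 4260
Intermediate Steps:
Function('w')(I) = Pow(I, 2)
Function('o')(n, R) = Add(-12, Mul(-2, R, n)) (Function('o')(n, R) = Add(Mul(-2, R, n), -12) = Add(-12, Mul(-2, R, n)))
Function('p')(l) = Mul(16, l) (Function('p')(l) = Mul(Pow(4, 2), l) = Mul(16, l))
Mul(Add(Function('p')(-9), Function('o')(-3, Function('w')(-4))), -71) = Mul(Add(Mul(16, -9), Add(-12, Mul(-2, Pow(-4, 2), -3))), -71) = Mul(Add(-144, Add(-12, Mul(-2, 16, -3))), -71) = Mul(Add(-144, Add(-12, 96)), -71) = Mul(Add(-144, 84), -71) = Mul(-60, -71) = 4260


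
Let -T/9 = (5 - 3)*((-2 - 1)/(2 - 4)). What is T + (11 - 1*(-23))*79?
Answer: 2659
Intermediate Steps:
T = -27 (T = -9*(5 - 3)*(-2 - 1)/(2 - 4) = -18*(-3/(-2)) = -18*(-3*(-1/2)) = -18*3/2 = -9*3 = -27)
T + (11 - 1*(-23))*79 = -27 + (11 - 1*(-23))*79 = -27 + (11 + 23)*79 = -27 + 34*79 = -27 + 2686 = 2659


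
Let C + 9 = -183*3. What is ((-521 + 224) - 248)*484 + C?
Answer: -264338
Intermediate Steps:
C = -558 (C = -9 - 183*3 = -9 - 549 = -558)
((-521 + 224) - 248)*484 + C = ((-521 + 224) - 248)*484 - 558 = (-297 - 248)*484 - 558 = -545*484 - 558 = -263780 - 558 = -264338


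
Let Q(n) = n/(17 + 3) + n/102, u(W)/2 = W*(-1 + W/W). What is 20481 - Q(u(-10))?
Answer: 20481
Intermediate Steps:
u(W) = 0 (u(W) = 2*(W*(-1 + W/W)) = 2*(W*(-1 + 1)) = 2*(W*0) = 2*0 = 0)
Q(n) = 61*n/1020 (Q(n) = n/20 + n*(1/102) = n*(1/20) + n/102 = n/20 + n/102 = 61*n/1020)
20481 - Q(u(-10)) = 20481 - 61*0/1020 = 20481 - 1*0 = 20481 + 0 = 20481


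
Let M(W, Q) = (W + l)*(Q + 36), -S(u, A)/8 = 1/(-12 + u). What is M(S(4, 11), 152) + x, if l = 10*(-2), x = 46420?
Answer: 42848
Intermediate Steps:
S(u, A) = -8/(-12 + u)
l = -20
M(W, Q) = (-20 + W)*(36 + Q) (M(W, Q) = (W - 20)*(Q + 36) = (-20 + W)*(36 + Q))
M(S(4, 11), 152) + x = (-720 - 20*152 + 36*(-8/(-12 + 4)) + 152*(-8/(-12 + 4))) + 46420 = (-720 - 3040 + 36*(-8/(-8)) + 152*(-8/(-8))) + 46420 = (-720 - 3040 + 36*(-8*(-⅛)) + 152*(-8*(-⅛))) + 46420 = (-720 - 3040 + 36*1 + 152*1) + 46420 = (-720 - 3040 + 36 + 152) + 46420 = -3572 + 46420 = 42848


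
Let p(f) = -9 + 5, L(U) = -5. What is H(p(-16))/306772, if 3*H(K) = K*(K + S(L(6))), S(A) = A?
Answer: 3/76693 ≈ 3.9117e-5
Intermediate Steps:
p(f) = -4
H(K) = K*(-5 + K)/3 (H(K) = (K*(K - 5))/3 = (K*(-5 + K))/3 = K*(-5 + K)/3)
H(p(-16))/306772 = ((⅓)*(-4)*(-5 - 4))/306772 = ((⅓)*(-4)*(-9))*(1/306772) = 12*(1/306772) = 3/76693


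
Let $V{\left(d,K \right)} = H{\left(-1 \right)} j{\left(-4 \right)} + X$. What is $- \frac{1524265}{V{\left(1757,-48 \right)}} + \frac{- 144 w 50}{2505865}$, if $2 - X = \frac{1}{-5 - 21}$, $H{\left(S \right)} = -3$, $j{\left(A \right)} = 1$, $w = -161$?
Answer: $\frac{3972387565994}{2505865} \approx 1.5852 \cdot 10^{6}$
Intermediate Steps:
$X = \frac{53}{26}$ ($X = 2 - \frac{1}{-5 - 21} = 2 - \frac{1}{-26} = 2 - - \frac{1}{26} = 2 + \frac{1}{26} = \frac{53}{26} \approx 2.0385$)
$V{\left(d,K \right)} = - \frac{25}{26}$ ($V{\left(d,K \right)} = \left(-3\right) 1 + \frac{53}{26} = -3 + \frac{53}{26} = - \frac{25}{26}$)
$- \frac{1524265}{V{\left(1757,-48 \right)}} + \frac{- 144 w 50}{2505865} = - \frac{1524265}{- \frac{25}{26}} + \frac{\left(-144\right) \left(-161\right) 50}{2505865} = \left(-1524265\right) \left(- \frac{26}{25}\right) + 23184 \cdot 50 \cdot \frac{1}{2505865} = \frac{7926178}{5} + 1159200 \cdot \frac{1}{2505865} = \frac{7926178}{5} + \frac{231840}{501173} = \frac{3972387565994}{2505865}$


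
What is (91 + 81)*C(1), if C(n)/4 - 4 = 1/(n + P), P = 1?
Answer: 3096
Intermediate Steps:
C(n) = 16 + 4/(1 + n) (C(n) = 16 + 4/(n + 1) = 16 + 4/(1 + n))
(91 + 81)*C(1) = (91 + 81)*(4*(5 + 4*1)/(1 + 1)) = 172*(4*(5 + 4)/2) = 172*(4*(½)*9) = 172*18 = 3096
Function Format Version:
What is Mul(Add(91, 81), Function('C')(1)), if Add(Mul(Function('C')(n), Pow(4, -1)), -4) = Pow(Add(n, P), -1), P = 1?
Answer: 3096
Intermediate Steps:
Function('C')(n) = Add(16, Mul(4, Pow(Add(1, n), -1))) (Function('C')(n) = Add(16, Mul(4, Pow(Add(n, 1), -1))) = Add(16, Mul(4, Pow(Add(1, n), -1))))
Mul(Add(91, 81), Function('C')(1)) = Mul(Add(91, 81), Mul(4, Pow(Add(1, 1), -1), Add(5, Mul(4, 1)))) = Mul(172, Mul(4, Pow(2, -1), Add(5, 4))) = Mul(172, Mul(4, Rational(1, 2), 9)) = Mul(172, 18) = 3096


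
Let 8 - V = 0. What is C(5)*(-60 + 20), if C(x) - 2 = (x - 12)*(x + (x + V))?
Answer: 4960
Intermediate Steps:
V = 8 (V = 8 - 1*0 = 8 + 0 = 8)
C(x) = 2 + (-12 + x)*(8 + 2*x) (C(x) = 2 + (x - 12)*(x + (x + 8)) = 2 + (-12 + x)*(x + (8 + x)) = 2 + (-12 + x)*(8 + 2*x))
C(5)*(-60 + 20) = (-94 - 16*5 + 2*5²)*(-60 + 20) = (-94 - 80 + 2*25)*(-40) = (-94 - 80 + 50)*(-40) = -124*(-40) = 4960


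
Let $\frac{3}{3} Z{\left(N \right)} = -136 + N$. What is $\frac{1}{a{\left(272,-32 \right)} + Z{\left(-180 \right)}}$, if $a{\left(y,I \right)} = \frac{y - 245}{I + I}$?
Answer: $- \frac{64}{20251} \approx -0.0031603$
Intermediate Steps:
$a{\left(y,I \right)} = \frac{-245 + y}{2 I}$
$Z{\left(N \right)} = -136 + N$
$\frac{1}{a{\left(272,-32 \right)} + Z{\left(-180 \right)}} = \frac{1}{\frac{-245 + 272}{2 \left(-32\right)} - 316} = \frac{1}{\frac{1}{2} \left(- \frac{1}{32}\right) 27 - 316} = \frac{1}{- \frac{27}{64} - 316} = \frac{1}{- \frac{20251}{64}} = - \frac{64}{20251}$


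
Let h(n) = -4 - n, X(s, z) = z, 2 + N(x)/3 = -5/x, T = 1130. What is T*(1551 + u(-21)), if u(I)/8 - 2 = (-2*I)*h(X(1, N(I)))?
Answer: 2258870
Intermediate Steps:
N(x) = -6 - 15/x (N(x) = -6 + 3*(-5/x) = -6 - 15/x)
u(I) = 16 - 16*I*(2 + 15/I) (u(I) = 16 + 8*((-2*I)*(-4 - (-6 - 15/I))) = 16 + 8*((-2*I)*(-4 + (6 + 15/I))) = 16 + 8*((-2*I)*(2 + 15/I)) = 16 + 8*(-2*I*(2 + 15/I)) = 16 - 16*I*(2 + 15/I))
T*(1551 + u(-21)) = 1130*(1551 + (-224 - 32*(-21))) = 1130*(1551 + (-224 + 672)) = 1130*(1551 + 448) = 1130*1999 = 2258870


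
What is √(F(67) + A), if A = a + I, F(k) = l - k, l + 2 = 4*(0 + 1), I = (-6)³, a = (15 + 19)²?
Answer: 5*√35 ≈ 29.580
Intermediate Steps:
a = 1156 (a = 34² = 1156)
I = -216
l = 2 (l = -2 + 4*(0 + 1) = -2 + 4*1 = -2 + 4 = 2)
F(k) = 2 - k
A = 940 (A = 1156 - 216 = 940)
√(F(67) + A) = √((2 - 1*67) + 940) = √((2 - 67) + 940) = √(-65 + 940) = √875 = 5*√35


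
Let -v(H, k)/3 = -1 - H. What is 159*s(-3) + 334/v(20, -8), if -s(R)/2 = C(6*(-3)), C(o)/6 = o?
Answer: 2164006/63 ≈ 34349.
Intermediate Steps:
v(H, k) = 3 + 3*H (v(H, k) = -3*(-1 - H) = 3 + 3*H)
C(o) = 6*o
s(R) = 216 (s(R) = -12*6*(-3) = -12*(-18) = -2*(-108) = 216)
159*s(-3) + 334/v(20, -8) = 159*216 + 334/(3 + 3*20) = 34344 + 334/(3 + 60) = 34344 + 334/63 = 2164006/63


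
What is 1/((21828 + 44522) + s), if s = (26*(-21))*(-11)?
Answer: 1/72356 ≈ 1.3821e-5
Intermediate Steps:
s = 6006 (s = -546*(-11) = 6006)
1/((21828 + 44522) + s) = 1/((21828 + 44522) + 6006) = 1/(66350 + 6006) = 1/72356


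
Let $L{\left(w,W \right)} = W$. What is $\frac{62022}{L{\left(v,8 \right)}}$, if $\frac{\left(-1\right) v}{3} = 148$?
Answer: $\frac{31011}{4} \approx 7752.8$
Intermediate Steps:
$v = -444$ ($v = \left(-3\right) 148 = -444$)
$\frac{62022}{L{\left(v,8 \right)}} = \frac{62022}{8} = 62022 \cdot \frac{1}{8} = \frac{31011}{4}$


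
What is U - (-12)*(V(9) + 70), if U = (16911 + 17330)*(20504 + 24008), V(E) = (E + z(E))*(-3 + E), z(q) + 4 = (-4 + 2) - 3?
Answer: 1524136232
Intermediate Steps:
z(q) = -9 (z(q) = -4 + ((-4 + 2) - 3) = -4 + (-2 - 3) = -4 - 5 = -9)
V(E) = (-9 + E)*(-3 + E) (V(E) = (E - 9)*(-3 + E) = (-9 + E)*(-3 + E))
U = 1524135392 (U = 34241*44512 = 1524135392)
U - (-12)*(V(9) + 70) = 1524135392 - (-12)*((27 + 9² - 12*9) + 70) = 1524135392 - (-12)*((27 + 81 - 108) + 70) = 1524135392 - (-12)*(0 + 70) = 1524135392 - (-12)*70 = 1524135392 - 1*(-840) = 1524135392 + 840 = 1524136232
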